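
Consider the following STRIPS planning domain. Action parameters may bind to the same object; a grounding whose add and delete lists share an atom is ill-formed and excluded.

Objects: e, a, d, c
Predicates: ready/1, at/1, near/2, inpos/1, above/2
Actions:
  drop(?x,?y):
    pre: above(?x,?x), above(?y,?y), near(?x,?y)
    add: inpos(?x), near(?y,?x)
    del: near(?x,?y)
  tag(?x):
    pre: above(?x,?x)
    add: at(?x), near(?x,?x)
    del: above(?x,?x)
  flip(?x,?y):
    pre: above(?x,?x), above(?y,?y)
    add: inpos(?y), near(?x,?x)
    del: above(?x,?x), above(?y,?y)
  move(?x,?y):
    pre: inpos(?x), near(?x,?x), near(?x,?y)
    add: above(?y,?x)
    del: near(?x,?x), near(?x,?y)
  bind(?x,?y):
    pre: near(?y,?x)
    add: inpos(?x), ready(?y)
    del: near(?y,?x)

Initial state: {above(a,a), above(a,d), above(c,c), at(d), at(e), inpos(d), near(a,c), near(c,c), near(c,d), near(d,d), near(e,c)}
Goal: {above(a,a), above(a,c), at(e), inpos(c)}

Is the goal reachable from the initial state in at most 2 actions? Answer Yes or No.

1. drop(a,c)  →  {above(a,a), above(a,d), above(c,c), at(d), at(e), inpos(a), inpos(d), near(c,a), near(c,c), near(c,d), near(d,d), near(e,c)}
2. flip(c,c)  →  {above(a,a), above(a,d), at(d), at(e), inpos(a), inpos(c), inpos(d), near(c,a), near(c,c), near(c,d), near(d,d), near(e,c)}
3. move(c,a)  →  {above(a,a), above(a,c), above(a,d), at(d), at(e), inpos(a), inpos(c), inpos(d), near(c,d), near(d,d), near(e,c)}
optimal plan length = 3; 3 > 2

No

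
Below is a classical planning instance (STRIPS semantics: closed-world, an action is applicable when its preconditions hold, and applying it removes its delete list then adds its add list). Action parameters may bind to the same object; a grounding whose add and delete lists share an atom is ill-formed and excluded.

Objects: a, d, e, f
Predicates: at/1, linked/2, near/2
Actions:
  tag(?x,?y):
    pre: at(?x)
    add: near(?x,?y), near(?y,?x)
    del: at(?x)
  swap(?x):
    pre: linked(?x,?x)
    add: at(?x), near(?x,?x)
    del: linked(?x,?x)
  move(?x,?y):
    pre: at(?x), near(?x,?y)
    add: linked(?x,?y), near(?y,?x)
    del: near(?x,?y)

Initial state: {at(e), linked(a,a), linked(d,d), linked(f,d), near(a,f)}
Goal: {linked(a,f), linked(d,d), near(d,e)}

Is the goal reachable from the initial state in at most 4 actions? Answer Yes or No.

1. tag(e,d)  →  {linked(a,a), linked(d,d), linked(f,d), near(a,f), near(d,e), near(e,d)}
2. swap(a)  →  {at(a), linked(d,d), linked(f,d), near(a,a), near(a,f), near(d,e), near(e,d)}
3. move(a,f)  →  {at(a), linked(a,f), linked(d,d), linked(f,d), near(a,a), near(d,e), near(e,d), near(f,a)}
optimal plan length = 3; 3 ≤ 4

Yes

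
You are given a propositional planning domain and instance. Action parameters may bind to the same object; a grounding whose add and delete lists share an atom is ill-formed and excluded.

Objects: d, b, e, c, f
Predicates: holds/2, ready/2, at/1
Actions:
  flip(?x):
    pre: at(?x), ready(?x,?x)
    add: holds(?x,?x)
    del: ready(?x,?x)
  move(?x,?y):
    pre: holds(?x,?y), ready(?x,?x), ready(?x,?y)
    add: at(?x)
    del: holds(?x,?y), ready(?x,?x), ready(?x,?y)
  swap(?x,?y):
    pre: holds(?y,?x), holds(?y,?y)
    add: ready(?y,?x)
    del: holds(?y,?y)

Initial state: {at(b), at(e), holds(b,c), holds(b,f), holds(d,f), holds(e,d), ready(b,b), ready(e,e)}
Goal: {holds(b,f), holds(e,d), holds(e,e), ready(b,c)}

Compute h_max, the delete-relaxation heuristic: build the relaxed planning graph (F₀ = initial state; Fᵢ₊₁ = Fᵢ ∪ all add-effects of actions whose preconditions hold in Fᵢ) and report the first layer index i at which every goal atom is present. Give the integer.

2

F0 = init (8 atoms)
F1 = F0 ∪ {holds(b,b), holds(e,e)}  (10 atoms)
F2 = F1 ∪ {ready(b,c), ready(b,f), ready(e,d)}  (13 atoms)
goal ⊆ F2  ⇒  h_max = 2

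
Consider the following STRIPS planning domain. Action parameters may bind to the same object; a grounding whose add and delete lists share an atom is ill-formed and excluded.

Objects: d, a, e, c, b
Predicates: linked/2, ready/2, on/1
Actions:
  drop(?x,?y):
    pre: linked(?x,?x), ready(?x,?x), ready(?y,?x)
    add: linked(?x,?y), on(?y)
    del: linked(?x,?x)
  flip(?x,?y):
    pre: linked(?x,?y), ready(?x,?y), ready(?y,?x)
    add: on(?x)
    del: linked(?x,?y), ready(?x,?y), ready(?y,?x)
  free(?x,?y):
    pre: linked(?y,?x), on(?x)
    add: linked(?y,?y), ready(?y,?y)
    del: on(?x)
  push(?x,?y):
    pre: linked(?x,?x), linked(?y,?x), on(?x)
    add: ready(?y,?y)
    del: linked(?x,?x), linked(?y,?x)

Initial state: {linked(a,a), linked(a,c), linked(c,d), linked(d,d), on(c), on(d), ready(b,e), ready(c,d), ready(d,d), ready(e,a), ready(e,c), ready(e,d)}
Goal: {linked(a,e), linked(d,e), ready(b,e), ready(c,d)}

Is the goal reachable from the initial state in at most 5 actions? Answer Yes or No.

Yes

1. drop(d,e)  →  {linked(a,a), linked(a,c), linked(c,d), linked(d,e), on(c), on(d), on(e), ready(b,e), ready(c,d), ready(d,d), ready(e,a), ready(e,c), ready(e,d)}
2. free(c,a)  →  {linked(a,a), linked(a,c), linked(c,d), linked(d,e), on(d), on(e), ready(a,a), ready(b,e), ready(c,d), ready(d,d), ready(e,a), ready(e,c), ready(e,d)}
3. drop(a,e)  →  {linked(a,c), linked(a,e), linked(c,d), linked(d,e), on(d), on(e), ready(a,a), ready(b,e), ready(c,d), ready(d,d), ready(e,a), ready(e,c), ready(e,d)}
optimal plan length = 3; 3 ≤ 5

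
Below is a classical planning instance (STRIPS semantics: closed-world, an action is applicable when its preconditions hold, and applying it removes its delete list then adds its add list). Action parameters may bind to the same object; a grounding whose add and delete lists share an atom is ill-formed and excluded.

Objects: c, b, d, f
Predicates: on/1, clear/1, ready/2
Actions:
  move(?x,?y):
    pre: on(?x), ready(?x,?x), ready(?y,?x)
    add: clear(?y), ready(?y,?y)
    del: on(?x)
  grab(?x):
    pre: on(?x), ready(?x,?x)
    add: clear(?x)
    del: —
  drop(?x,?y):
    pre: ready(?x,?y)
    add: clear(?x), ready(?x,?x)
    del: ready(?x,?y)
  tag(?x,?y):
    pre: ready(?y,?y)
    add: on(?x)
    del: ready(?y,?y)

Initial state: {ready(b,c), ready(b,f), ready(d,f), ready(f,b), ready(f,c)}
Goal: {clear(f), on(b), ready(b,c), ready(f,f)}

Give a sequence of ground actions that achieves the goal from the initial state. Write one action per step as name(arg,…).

drop(b,f); drop(f,c); tag(b,b)

1. drop(b,f)  →  {clear(b), ready(b,b), ready(b,c), ready(d,f), ready(f,b), ready(f,c)}
2. drop(f,c)  →  {clear(b), clear(f), ready(b,b), ready(b,c), ready(d,f), ready(f,b), ready(f,f)}
3. tag(b,b)  →  {clear(b), clear(f), on(b), ready(b,c), ready(d,f), ready(f,b), ready(f,f)}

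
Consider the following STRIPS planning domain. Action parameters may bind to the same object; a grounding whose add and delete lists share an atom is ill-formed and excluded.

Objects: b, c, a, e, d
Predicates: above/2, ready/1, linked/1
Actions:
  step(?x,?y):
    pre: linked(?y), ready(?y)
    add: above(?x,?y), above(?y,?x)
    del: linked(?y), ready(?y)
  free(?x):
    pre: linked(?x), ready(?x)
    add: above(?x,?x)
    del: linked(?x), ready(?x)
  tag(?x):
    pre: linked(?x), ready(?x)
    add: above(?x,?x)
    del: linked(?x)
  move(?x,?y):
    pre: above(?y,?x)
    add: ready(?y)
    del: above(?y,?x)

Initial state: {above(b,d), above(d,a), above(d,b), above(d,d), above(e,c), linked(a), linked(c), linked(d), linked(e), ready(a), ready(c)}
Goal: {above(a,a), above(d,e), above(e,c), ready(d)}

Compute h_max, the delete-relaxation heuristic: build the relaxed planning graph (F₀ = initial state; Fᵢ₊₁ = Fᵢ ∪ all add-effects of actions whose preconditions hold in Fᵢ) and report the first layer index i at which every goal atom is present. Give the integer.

F0 = init (11 atoms)
F1 = F0 ∪ {above(a,a), above(a,b), above(a,c), above(a,d), above(a,e), above(b,a), above(b,c), above(c,a), above(c,b), above(c,c), above(c,d), above(c,e), above(d,c), above(e,a), ready(b), ready(d), ready(e)}  (28 atoms)
F2 = F1 ∪ {above(b,e), above(d,e), above(e,b), above(e,d), above(e,e)}  (33 atoms)
goal ⊆ F2  ⇒  h_max = 2

2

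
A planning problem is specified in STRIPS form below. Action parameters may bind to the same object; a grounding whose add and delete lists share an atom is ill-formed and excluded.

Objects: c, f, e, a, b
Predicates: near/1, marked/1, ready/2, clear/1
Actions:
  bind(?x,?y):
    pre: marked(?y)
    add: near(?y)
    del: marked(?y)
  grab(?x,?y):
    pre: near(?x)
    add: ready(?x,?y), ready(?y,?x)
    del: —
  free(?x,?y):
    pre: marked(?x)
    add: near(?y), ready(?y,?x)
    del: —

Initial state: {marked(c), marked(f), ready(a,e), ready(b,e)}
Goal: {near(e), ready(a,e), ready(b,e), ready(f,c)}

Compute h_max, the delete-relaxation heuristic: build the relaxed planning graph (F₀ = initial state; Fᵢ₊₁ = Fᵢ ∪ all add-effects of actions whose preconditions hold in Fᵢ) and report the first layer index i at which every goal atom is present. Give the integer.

F0 = init (4 atoms)
F1 = F0 ∪ {near(a), near(b), near(c), near(e), near(f), ready(a,c), ready(a,f), ready(b,c), ready(b,f), ready(c,c), ready(c,f), ready(e,c), ready(e,f), ready(f,c), ready(f,f)}  (19 atoms)
goal ⊆ F1  ⇒  h_max = 1

1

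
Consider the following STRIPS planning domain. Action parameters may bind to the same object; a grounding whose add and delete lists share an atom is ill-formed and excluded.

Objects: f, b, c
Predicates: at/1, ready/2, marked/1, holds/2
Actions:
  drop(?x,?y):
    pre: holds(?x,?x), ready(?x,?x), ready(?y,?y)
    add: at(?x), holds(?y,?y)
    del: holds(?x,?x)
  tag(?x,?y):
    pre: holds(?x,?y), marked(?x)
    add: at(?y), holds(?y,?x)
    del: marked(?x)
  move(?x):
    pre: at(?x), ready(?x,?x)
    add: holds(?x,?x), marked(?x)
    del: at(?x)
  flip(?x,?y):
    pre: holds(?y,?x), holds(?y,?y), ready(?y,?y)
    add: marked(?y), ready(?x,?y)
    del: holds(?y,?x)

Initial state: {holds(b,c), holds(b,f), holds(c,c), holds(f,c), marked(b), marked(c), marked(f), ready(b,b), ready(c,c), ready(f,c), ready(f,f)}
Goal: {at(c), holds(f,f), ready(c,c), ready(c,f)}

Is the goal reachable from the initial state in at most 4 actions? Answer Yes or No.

Yes

1. drop(c,f)  →  {at(c), holds(b,c), holds(b,f), holds(f,c), holds(f,f), marked(b), marked(c), marked(f), ready(b,b), ready(c,c), ready(f,c), ready(f,f)}
2. flip(c,f)  →  {at(c), holds(b,c), holds(b,f), holds(f,f), marked(b), marked(c), marked(f), ready(b,b), ready(c,c), ready(c,f), ready(f,c), ready(f,f)}
optimal plan length = 2; 2 ≤ 4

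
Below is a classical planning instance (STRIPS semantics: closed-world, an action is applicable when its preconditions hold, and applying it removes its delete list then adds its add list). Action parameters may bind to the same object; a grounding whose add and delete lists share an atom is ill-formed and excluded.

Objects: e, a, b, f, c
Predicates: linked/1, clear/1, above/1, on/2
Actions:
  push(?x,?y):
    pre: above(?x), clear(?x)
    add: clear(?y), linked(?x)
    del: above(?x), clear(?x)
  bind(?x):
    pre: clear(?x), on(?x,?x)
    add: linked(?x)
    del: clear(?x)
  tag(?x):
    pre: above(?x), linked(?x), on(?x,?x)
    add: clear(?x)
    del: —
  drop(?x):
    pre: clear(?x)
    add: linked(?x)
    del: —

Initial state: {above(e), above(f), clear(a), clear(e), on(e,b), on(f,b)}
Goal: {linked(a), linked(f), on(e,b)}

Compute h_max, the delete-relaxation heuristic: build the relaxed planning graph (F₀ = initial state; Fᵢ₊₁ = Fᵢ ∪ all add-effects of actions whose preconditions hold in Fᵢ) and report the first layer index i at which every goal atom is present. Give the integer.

F0 = init (6 atoms)
F1 = F0 ∪ {clear(b), clear(c), clear(f), linked(a), linked(e)}  (11 atoms)
F2 = F1 ∪ {linked(b), linked(c), linked(f)}  (14 atoms)
goal ⊆ F2  ⇒  h_max = 2

2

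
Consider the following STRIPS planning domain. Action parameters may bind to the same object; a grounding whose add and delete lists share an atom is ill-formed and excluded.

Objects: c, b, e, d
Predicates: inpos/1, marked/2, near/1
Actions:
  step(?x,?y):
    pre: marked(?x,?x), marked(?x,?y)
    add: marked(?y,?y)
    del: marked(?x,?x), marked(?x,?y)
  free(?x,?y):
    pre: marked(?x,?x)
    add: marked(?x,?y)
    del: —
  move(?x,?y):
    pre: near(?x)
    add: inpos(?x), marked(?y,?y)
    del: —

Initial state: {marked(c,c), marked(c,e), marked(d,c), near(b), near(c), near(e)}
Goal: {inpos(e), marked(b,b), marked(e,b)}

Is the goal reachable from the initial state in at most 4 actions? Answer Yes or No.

Yes

1. step(c,e)  →  {marked(d,c), marked(e,e), near(b), near(c), near(e)}
2. free(e,b)  →  {marked(d,c), marked(e,b), marked(e,e), near(b), near(c), near(e)}
3. move(e,b)  →  {inpos(e), marked(b,b), marked(d,c), marked(e,b), marked(e,e), near(b), near(c), near(e)}
optimal plan length = 3; 3 ≤ 4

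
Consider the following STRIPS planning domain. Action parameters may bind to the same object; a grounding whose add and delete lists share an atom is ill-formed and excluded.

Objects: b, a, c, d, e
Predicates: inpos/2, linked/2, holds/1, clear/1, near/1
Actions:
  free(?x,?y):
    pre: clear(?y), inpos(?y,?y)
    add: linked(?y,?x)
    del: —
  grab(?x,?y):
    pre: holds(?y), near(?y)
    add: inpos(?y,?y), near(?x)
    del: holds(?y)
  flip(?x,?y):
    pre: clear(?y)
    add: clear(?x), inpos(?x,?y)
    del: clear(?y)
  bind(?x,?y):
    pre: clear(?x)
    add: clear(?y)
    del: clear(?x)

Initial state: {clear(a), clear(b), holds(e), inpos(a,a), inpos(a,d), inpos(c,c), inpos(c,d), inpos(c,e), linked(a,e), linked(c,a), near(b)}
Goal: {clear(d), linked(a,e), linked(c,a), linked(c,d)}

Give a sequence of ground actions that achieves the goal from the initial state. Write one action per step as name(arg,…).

1. flip(c,b)  →  {clear(a), clear(c), holds(e), inpos(a,a), inpos(a,d), inpos(c,b), inpos(c,c), inpos(c,d), inpos(c,e), linked(a,e), linked(c,a), near(b)}
2. free(d,c)  →  {clear(a), clear(c), holds(e), inpos(a,a), inpos(a,d), inpos(c,b), inpos(c,c), inpos(c,d), inpos(c,e), linked(a,e), linked(c,a), linked(c,d), near(b)}
3. flip(d,a)  →  {clear(c), clear(d), holds(e), inpos(a,a), inpos(a,d), inpos(c,b), inpos(c,c), inpos(c,d), inpos(c,e), inpos(d,a), linked(a,e), linked(c,a), linked(c,d), near(b)}

flip(c,b); free(d,c); flip(d,a)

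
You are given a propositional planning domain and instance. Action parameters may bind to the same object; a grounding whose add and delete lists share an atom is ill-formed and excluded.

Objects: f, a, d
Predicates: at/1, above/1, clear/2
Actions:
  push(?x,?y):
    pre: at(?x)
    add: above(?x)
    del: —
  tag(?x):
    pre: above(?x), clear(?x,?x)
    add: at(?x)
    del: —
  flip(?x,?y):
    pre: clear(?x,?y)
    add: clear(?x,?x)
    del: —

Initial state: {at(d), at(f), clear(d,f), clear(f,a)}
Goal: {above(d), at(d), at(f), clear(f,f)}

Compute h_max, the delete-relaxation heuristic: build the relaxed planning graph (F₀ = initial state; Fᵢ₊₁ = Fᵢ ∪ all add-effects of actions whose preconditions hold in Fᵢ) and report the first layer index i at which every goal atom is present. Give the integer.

1

F0 = init (4 atoms)
F1 = F0 ∪ {above(d), above(f), clear(d,d), clear(f,f)}  (8 atoms)
goal ⊆ F1  ⇒  h_max = 1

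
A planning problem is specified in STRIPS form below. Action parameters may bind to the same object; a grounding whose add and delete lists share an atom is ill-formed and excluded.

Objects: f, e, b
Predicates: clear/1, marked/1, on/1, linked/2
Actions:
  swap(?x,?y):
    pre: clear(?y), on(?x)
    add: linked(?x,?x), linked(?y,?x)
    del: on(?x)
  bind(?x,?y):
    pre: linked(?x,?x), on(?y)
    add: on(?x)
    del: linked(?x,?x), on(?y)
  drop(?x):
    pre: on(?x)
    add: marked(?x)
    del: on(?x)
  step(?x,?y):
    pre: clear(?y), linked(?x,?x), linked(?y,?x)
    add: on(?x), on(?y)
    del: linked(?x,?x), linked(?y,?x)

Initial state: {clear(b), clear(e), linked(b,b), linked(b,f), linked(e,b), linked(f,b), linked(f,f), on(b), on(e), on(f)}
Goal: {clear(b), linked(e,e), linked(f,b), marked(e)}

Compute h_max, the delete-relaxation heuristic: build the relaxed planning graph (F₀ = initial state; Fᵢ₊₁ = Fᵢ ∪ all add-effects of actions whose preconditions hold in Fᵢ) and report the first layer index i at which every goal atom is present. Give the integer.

1

F0 = init (10 atoms)
F1 = F0 ∪ {linked(b,e), linked(e,e), linked(e,f), marked(b), marked(e), marked(f)}  (16 atoms)
goal ⊆ F1  ⇒  h_max = 1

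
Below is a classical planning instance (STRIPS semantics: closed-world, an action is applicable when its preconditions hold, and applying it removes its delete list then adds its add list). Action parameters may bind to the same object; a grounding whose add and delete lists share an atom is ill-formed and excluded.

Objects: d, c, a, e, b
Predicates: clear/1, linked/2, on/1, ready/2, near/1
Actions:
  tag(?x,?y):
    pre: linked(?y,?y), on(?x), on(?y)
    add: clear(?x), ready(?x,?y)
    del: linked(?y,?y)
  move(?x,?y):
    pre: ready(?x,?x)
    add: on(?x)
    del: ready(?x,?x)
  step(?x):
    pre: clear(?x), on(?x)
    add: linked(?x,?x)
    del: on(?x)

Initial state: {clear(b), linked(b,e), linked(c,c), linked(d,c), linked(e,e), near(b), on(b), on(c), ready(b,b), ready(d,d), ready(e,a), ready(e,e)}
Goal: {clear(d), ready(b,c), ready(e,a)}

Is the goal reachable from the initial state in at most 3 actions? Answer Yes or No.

No

1. tag(b,c)  →  {clear(b), linked(b,e), linked(d,c), linked(e,e), near(b), on(b), on(c), ready(b,b), ready(b,c), ready(d,d), ready(e,a), ready(e,e)}
2. move(d,d)  →  {clear(b), linked(b,e), linked(d,c), linked(e,e), near(b), on(b), on(c), on(d), ready(b,b), ready(b,c), ready(e,a), ready(e,e)}
3. move(e,d)  →  {clear(b), linked(b,e), linked(d,c), linked(e,e), near(b), on(b), on(c), on(d), on(e), ready(b,b), ready(b,c), ready(e,a)}
4. tag(d,e)  →  {clear(b), clear(d), linked(b,e), linked(d,c), near(b), on(b), on(c), on(d), on(e), ready(b,b), ready(b,c), ready(d,e), ready(e,a)}
optimal plan length = 4; 4 > 3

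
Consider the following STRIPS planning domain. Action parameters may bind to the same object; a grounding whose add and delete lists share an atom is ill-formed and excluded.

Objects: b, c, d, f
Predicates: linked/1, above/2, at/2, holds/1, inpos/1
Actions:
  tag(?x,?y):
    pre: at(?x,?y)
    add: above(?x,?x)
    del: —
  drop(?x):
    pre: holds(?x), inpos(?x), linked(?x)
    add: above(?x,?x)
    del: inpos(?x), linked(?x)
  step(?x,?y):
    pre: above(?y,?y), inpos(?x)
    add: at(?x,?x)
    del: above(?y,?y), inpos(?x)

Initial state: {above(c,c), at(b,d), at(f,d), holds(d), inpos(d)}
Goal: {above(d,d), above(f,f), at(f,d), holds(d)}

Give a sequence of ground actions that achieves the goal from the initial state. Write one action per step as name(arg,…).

tag(f,d); step(d,c); tag(d,d)

1. tag(f,d)  →  {above(c,c), above(f,f), at(b,d), at(f,d), holds(d), inpos(d)}
2. step(d,c)  →  {above(f,f), at(b,d), at(d,d), at(f,d), holds(d)}
3. tag(d,d)  →  {above(d,d), above(f,f), at(b,d), at(d,d), at(f,d), holds(d)}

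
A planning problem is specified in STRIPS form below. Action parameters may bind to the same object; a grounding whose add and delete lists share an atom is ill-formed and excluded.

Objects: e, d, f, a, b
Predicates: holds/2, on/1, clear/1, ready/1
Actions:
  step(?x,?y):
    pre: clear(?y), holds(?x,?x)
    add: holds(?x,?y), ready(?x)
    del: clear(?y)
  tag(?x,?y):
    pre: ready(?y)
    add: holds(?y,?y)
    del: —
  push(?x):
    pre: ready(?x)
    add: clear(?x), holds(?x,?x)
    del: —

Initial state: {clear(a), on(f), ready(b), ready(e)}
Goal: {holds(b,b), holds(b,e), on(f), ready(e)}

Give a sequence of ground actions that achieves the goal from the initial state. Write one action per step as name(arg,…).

tag(e,b); push(e); step(b,e)

1. tag(e,b)  →  {clear(a), holds(b,b), on(f), ready(b), ready(e)}
2. push(e)  →  {clear(a), clear(e), holds(b,b), holds(e,e), on(f), ready(b), ready(e)}
3. step(b,e)  →  {clear(a), holds(b,b), holds(b,e), holds(e,e), on(f), ready(b), ready(e)}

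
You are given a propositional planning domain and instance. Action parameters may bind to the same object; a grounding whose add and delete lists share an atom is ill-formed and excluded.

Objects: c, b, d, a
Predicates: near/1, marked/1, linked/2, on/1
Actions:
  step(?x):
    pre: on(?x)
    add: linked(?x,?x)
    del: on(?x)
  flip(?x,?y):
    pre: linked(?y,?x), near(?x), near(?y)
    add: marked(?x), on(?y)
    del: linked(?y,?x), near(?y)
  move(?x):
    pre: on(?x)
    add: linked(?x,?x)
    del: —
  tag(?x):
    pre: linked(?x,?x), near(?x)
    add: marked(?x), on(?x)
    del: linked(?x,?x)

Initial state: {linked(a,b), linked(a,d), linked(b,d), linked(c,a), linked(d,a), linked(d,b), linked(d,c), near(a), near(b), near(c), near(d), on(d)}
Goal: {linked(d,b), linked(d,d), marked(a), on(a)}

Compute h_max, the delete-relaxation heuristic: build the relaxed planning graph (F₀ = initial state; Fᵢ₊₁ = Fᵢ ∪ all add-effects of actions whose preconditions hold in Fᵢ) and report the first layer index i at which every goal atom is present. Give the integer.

1

F0 = init (12 atoms)
F1 = F0 ∪ {linked(d,d), marked(a), marked(b), marked(c), marked(d), on(a), on(b), on(c)}  (20 atoms)
goal ⊆ F1  ⇒  h_max = 1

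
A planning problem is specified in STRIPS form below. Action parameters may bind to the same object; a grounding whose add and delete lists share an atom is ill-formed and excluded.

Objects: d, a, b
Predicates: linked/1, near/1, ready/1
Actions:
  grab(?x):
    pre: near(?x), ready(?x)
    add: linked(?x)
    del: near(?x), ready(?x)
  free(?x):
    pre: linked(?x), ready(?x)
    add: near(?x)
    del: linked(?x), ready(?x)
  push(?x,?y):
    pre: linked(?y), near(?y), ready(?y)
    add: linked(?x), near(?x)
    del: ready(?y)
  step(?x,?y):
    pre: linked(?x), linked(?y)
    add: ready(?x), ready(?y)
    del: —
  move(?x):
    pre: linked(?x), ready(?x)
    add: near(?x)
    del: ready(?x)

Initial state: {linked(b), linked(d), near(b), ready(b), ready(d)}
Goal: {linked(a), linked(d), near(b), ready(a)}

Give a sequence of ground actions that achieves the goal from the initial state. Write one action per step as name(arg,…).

1. push(a,b)  →  {linked(a), linked(b), linked(d), near(a), near(b), ready(d)}
2. step(d,a)  →  {linked(a), linked(b), linked(d), near(a), near(b), ready(a), ready(d)}

push(a,b); step(d,a)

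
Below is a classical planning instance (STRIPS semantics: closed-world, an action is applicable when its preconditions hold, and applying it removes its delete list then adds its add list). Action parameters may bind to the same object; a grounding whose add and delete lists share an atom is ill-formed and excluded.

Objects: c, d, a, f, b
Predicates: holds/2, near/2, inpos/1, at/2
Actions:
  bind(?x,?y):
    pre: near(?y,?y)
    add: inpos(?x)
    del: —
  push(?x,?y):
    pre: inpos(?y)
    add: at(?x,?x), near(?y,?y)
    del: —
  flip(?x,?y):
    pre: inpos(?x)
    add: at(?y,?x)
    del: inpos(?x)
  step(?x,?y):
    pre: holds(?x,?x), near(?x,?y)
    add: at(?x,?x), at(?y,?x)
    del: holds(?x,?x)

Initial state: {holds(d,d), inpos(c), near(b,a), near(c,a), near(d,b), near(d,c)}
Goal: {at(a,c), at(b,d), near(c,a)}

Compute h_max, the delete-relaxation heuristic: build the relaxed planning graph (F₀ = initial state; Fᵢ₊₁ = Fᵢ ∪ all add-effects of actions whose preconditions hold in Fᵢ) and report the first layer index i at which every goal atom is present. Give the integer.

1

F0 = init (6 atoms)
F1 = F0 ∪ {at(a,a), at(a,c), at(b,b), at(b,c), at(b,d), at(c,c), at(c,d), at(d,c), at(d,d), at(f,c), at(f,f), near(c,c)}  (18 atoms)
goal ⊆ F1  ⇒  h_max = 1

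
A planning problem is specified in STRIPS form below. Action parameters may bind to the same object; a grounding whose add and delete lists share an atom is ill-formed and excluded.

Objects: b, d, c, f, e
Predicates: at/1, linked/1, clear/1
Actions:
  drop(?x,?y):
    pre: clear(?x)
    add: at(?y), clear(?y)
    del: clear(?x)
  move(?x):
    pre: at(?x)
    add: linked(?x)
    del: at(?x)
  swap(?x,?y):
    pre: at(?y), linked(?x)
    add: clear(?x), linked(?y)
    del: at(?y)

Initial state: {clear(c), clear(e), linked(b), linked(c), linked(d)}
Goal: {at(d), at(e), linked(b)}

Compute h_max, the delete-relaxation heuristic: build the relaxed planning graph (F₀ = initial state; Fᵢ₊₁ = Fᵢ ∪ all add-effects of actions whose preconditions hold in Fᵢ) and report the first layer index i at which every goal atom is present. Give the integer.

F0 = init (5 atoms)
F1 = F0 ∪ {at(b), at(c), at(d), at(e), at(f), clear(b), clear(d), clear(f)}  (13 atoms)
goal ⊆ F1  ⇒  h_max = 1

1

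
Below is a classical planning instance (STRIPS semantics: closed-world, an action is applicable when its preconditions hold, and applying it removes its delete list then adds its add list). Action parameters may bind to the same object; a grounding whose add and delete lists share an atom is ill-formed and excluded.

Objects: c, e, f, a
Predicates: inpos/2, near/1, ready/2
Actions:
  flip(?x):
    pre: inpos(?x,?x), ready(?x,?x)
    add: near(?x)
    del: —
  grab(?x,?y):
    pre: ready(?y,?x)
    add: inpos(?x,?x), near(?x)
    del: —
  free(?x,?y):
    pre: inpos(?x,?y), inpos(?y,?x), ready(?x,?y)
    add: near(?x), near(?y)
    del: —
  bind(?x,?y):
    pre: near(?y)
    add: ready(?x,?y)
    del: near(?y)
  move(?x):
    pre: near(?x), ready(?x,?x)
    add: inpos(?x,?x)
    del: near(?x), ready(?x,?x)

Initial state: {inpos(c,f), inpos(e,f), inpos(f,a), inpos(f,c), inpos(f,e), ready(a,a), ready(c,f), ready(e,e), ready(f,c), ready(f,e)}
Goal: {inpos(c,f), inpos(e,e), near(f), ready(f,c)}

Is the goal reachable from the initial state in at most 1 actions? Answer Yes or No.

No

1. grab(e,e)  →  {inpos(c,f), inpos(e,e), inpos(e,f), inpos(f,a), inpos(f,c), inpos(f,e), near(e), ready(a,a), ready(c,f), ready(e,e), ready(f,c), ready(f,e)}
2. grab(f,c)  →  {inpos(c,f), inpos(e,e), inpos(e,f), inpos(f,a), inpos(f,c), inpos(f,e), inpos(f,f), near(e), near(f), ready(a,a), ready(c,f), ready(e,e), ready(f,c), ready(f,e)}
optimal plan length = 2; 2 > 1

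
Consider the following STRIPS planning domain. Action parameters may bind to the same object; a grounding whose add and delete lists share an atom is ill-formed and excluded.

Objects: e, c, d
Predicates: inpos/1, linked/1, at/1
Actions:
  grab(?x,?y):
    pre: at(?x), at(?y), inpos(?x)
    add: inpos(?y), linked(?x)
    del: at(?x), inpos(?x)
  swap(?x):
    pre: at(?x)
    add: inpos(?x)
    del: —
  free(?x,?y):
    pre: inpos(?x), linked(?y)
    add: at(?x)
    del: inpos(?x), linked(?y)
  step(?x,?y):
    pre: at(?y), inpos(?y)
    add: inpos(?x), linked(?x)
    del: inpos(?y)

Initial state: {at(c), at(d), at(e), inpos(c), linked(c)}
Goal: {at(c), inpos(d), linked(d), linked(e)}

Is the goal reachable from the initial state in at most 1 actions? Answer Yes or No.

No

1. step(e,c)  →  {at(c), at(d), at(e), inpos(e), linked(c), linked(e)}
2. step(d,e)  →  {at(c), at(d), at(e), inpos(d), linked(c), linked(d), linked(e)}
optimal plan length = 2; 2 > 1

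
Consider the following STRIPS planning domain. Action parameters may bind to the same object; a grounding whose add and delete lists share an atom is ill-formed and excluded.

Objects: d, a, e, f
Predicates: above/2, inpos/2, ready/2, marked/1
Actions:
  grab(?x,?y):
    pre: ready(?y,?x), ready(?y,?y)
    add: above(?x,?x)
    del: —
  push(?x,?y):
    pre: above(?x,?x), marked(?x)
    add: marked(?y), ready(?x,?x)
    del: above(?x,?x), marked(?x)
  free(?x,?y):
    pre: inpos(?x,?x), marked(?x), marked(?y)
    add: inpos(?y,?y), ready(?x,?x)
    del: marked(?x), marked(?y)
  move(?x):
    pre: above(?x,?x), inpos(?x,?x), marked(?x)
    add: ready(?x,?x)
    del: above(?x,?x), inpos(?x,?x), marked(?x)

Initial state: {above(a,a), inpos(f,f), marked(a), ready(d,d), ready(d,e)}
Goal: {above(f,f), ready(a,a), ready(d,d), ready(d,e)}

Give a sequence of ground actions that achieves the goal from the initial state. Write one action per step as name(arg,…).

push(a,f); free(f,f); grab(f,f)

1. push(a,f)  →  {inpos(f,f), marked(f), ready(a,a), ready(d,d), ready(d,e)}
2. free(f,f)  →  {inpos(f,f), ready(a,a), ready(d,d), ready(d,e), ready(f,f)}
3. grab(f,f)  →  {above(f,f), inpos(f,f), ready(a,a), ready(d,d), ready(d,e), ready(f,f)}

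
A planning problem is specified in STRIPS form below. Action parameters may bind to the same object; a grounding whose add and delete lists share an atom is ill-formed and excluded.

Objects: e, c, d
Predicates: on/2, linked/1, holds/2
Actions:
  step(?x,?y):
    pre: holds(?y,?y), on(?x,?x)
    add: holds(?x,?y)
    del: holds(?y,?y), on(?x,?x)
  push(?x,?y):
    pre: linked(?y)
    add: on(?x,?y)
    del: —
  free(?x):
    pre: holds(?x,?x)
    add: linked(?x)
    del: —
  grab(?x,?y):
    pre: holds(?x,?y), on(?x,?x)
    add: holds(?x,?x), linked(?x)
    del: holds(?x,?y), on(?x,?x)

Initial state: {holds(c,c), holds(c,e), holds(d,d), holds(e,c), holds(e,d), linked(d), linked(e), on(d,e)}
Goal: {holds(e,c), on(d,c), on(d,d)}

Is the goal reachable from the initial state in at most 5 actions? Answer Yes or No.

1. push(d,d)  →  {holds(c,c), holds(c,e), holds(d,d), holds(e,c), holds(e,d), linked(d), linked(e), on(d,d), on(d,e)}
2. free(c)  →  {holds(c,c), holds(c,e), holds(d,d), holds(e,c), holds(e,d), linked(c), linked(d), linked(e), on(d,d), on(d,e)}
3. push(d,c)  →  {holds(c,c), holds(c,e), holds(d,d), holds(e,c), holds(e,d), linked(c), linked(d), linked(e), on(d,c), on(d,d), on(d,e)}
optimal plan length = 3; 3 ≤ 5

Yes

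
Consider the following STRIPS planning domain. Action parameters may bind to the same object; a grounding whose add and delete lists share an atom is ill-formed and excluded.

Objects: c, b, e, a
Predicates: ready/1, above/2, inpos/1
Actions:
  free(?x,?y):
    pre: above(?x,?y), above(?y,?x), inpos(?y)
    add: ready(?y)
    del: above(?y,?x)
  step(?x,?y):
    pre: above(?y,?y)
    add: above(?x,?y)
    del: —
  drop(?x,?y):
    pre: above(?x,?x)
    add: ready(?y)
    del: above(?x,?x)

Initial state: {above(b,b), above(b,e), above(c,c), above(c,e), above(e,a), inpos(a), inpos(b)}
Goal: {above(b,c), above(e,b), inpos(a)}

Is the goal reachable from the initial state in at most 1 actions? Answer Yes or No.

1. step(b,c)  →  {above(b,b), above(b,c), above(b,e), above(c,c), above(c,e), above(e,a), inpos(a), inpos(b)}
2. step(e,b)  →  {above(b,b), above(b,c), above(b,e), above(c,c), above(c,e), above(e,a), above(e,b), inpos(a), inpos(b)}
optimal plan length = 2; 2 > 1

No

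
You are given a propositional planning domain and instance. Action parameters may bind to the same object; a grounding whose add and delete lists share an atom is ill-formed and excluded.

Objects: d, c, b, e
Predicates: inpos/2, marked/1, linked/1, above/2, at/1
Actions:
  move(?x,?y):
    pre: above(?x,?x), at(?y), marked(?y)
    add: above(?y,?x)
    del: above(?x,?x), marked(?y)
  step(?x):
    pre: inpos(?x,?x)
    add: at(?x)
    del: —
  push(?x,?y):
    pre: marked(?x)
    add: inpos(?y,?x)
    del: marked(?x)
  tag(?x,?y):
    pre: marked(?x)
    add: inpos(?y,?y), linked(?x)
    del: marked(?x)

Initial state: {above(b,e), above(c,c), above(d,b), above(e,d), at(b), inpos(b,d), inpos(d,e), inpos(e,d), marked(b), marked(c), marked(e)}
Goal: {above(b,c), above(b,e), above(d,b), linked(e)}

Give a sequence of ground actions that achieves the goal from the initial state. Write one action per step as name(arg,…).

1. move(c,b)  →  {above(b,c), above(b,e), above(d,b), above(e,d), at(b), inpos(b,d), inpos(d,e), inpos(e,d), marked(c), marked(e)}
2. tag(e,d)  →  {above(b,c), above(b,e), above(d,b), above(e,d), at(b), inpos(b,d), inpos(d,d), inpos(d,e), inpos(e,d), linked(e), marked(c)}

move(c,b); tag(e,d)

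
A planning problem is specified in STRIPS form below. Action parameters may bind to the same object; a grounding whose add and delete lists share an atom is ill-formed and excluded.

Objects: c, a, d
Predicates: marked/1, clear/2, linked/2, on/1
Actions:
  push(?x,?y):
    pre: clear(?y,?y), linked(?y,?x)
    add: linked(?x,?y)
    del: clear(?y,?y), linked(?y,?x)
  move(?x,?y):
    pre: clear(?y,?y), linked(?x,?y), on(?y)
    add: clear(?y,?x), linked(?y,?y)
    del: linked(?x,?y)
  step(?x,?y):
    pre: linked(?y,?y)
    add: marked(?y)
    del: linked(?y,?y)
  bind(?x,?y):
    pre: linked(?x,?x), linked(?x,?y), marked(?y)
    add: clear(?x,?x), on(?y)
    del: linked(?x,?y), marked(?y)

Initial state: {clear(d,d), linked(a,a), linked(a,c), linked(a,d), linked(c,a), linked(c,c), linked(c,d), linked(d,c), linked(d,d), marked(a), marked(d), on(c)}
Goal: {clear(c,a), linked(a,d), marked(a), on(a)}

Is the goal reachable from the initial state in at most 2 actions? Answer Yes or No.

1. bind(c,a)  →  {clear(c,c), clear(d,d), linked(a,a), linked(a,c), linked(a,d), linked(c,c), linked(c,d), linked(d,c), linked(d,d), marked(d), on(a), on(c)}
2. move(a,c)  →  {clear(c,a), clear(c,c), clear(d,d), linked(a,a), linked(a,d), linked(c,c), linked(c,d), linked(d,c), linked(d,d), marked(d), on(a), on(c)}
3. step(c,a)  →  {clear(c,a), clear(c,c), clear(d,d), linked(a,d), linked(c,c), linked(c,d), linked(d,c), linked(d,d), marked(a), marked(d), on(a), on(c)}
optimal plan length = 3; 3 > 2

No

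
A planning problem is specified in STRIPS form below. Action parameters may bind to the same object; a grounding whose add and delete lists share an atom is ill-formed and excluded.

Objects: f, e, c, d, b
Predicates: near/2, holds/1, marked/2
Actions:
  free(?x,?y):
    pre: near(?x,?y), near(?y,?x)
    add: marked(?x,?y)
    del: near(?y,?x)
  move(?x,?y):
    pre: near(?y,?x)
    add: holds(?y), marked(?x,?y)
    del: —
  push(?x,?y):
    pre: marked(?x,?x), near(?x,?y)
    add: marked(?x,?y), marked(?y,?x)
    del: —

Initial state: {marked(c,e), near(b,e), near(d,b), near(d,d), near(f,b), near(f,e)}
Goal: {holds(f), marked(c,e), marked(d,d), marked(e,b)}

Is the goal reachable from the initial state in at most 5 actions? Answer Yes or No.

1. free(d,d)  →  {marked(c,e), marked(d,d), near(b,e), near(d,b), near(f,b), near(f,e)}
2. move(e,f)  →  {holds(f), marked(c,e), marked(d,d), marked(e,f), near(b,e), near(d,b), near(f,b), near(f,e)}
3. move(e,b)  →  {holds(b), holds(f), marked(c,e), marked(d,d), marked(e,b), marked(e,f), near(b,e), near(d,b), near(f,b), near(f,e)}
optimal plan length = 3; 3 ≤ 5

Yes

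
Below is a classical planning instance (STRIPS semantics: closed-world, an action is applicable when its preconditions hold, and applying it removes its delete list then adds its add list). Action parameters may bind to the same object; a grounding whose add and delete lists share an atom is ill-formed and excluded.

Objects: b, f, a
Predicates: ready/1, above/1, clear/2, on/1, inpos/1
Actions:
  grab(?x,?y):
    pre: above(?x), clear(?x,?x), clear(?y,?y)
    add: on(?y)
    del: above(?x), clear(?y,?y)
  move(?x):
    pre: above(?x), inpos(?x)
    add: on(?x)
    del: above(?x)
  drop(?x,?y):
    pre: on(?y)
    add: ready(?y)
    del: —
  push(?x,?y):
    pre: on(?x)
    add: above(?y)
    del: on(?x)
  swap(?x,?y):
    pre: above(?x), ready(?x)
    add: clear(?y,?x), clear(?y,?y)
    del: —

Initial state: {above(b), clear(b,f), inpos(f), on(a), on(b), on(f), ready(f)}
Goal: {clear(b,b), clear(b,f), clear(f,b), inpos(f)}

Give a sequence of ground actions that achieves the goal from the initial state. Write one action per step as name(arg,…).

drop(b,b); swap(b,b); swap(b,f)

1. drop(b,b)  →  {above(b), clear(b,f), inpos(f), on(a), on(b), on(f), ready(b), ready(f)}
2. swap(b,b)  →  {above(b), clear(b,b), clear(b,f), inpos(f), on(a), on(b), on(f), ready(b), ready(f)}
3. swap(b,f)  →  {above(b), clear(b,b), clear(b,f), clear(f,b), clear(f,f), inpos(f), on(a), on(b), on(f), ready(b), ready(f)}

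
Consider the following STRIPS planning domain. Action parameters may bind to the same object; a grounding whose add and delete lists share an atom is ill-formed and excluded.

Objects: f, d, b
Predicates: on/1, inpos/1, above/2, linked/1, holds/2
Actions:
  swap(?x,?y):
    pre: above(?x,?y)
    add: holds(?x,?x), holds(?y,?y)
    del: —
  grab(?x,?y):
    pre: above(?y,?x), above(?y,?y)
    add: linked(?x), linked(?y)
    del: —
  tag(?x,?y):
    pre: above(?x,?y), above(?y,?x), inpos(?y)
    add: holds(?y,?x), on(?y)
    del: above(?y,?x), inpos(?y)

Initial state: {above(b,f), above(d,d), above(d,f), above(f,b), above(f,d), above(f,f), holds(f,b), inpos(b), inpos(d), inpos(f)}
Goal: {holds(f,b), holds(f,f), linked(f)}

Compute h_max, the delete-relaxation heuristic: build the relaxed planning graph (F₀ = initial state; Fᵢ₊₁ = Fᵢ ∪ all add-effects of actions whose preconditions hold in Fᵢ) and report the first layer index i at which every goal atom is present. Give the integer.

F0 = init (10 atoms)
F1 = F0 ∪ {holds(b,b), holds(b,f), holds(d,d), holds(d,f), holds(f,d), holds(f,f), linked(b), linked(d), linked(f), on(b), on(d), on(f)}  (22 atoms)
goal ⊆ F1  ⇒  h_max = 1

1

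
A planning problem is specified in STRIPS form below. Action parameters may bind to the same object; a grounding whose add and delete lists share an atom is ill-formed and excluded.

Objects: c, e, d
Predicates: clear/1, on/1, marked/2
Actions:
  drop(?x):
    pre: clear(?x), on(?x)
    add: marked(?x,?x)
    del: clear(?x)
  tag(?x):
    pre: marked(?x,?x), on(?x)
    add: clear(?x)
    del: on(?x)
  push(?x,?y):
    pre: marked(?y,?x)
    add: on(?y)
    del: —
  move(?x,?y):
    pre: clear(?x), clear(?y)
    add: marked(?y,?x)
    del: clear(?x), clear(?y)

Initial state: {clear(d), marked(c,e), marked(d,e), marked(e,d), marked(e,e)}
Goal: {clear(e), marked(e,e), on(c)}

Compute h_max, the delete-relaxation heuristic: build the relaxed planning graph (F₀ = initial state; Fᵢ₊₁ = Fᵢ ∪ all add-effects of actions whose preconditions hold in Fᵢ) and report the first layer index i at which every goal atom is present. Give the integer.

2

F0 = init (5 atoms)
F1 = F0 ∪ {marked(d,d), on(c), on(d), on(e)}  (9 atoms)
F2 = F1 ∪ {clear(e)}  (10 atoms)
goal ⊆ F2  ⇒  h_max = 2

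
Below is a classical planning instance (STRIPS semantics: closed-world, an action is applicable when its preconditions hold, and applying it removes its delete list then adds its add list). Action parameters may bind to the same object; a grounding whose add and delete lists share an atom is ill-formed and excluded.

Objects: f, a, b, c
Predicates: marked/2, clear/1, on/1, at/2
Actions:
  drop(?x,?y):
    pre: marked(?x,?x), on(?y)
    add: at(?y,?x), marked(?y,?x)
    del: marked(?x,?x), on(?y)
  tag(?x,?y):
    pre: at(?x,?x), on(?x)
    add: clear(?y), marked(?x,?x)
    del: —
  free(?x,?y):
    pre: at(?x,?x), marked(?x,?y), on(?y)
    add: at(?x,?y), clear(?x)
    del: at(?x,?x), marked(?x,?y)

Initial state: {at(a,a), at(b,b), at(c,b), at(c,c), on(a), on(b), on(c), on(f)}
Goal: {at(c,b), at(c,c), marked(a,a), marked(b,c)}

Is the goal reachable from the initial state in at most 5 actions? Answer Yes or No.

1. tag(a,f)  →  {at(a,a), at(b,b), at(c,b), at(c,c), clear(f), marked(a,a), on(a), on(b), on(c), on(f)}
2. tag(c,f)  →  {at(a,a), at(b,b), at(c,b), at(c,c), clear(f), marked(a,a), marked(c,c), on(a), on(b), on(c), on(f)}
3. drop(c,b)  →  {at(a,a), at(b,b), at(b,c), at(c,b), at(c,c), clear(f), marked(a,a), marked(b,c), on(a), on(c), on(f)}
optimal plan length = 3; 3 ≤ 5

Yes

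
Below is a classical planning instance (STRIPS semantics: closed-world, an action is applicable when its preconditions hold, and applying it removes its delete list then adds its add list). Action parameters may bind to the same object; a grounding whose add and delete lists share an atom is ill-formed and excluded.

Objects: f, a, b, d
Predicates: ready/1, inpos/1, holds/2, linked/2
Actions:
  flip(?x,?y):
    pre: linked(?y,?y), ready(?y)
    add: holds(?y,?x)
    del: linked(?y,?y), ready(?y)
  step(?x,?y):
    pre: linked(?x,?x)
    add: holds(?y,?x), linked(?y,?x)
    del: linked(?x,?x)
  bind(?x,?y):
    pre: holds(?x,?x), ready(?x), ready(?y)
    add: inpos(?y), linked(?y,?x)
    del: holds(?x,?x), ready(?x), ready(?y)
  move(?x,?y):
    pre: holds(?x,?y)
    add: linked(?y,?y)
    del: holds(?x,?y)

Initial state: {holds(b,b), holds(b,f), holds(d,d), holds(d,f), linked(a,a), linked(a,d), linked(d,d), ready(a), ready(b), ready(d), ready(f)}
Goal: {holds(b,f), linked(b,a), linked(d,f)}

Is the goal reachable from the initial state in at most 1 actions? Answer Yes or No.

No

1. step(a,b)  →  {holds(b,a), holds(b,b), holds(b,f), holds(d,d), holds(d,f), linked(a,d), linked(b,a), linked(d,d), ready(a), ready(b), ready(d), ready(f)}
2. move(d,f)  →  {holds(b,a), holds(b,b), holds(b,f), holds(d,d), linked(a,d), linked(b,a), linked(d,d), linked(f,f), ready(a), ready(b), ready(d), ready(f)}
3. step(f,d)  →  {holds(b,a), holds(b,b), holds(b,f), holds(d,d), holds(d,f), linked(a,d), linked(b,a), linked(d,d), linked(d,f), ready(a), ready(b), ready(d), ready(f)}
optimal plan length = 3; 3 > 1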